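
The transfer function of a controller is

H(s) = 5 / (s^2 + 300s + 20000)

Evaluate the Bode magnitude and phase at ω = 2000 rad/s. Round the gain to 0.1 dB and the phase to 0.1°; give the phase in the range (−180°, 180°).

-118.1 dB, -171.4°

Substitute s = j2000:
Numerator: 5 = 5 + j0
Denominator: (j2000)^2 + 300(j2000) + 20000 = -3980000 + j600000
|N| = √(5² + 0²) ≈ 5, ∠N ≈ 0.00°
|D| = √(3980000² + 600000²) ≈ 4.025e+06, ∠D ≈ 171.43°
|H| = 5 / 4.025e+06 ≈ 1.2422e-06
Gain = 20 log₁₀(1.2422e-06) ≈ -118.12 dB
∠H = 0.00° − 171.43° = -171.43°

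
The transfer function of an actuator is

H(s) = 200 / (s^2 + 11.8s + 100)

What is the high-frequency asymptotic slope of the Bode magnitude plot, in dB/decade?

-40 dB/decade

Each pole contributes −20 dB/decade at high frequency; each zero contributes +20 dB/decade.
Net: 0 zero(s) − 2 pole(s) → -40 dB/decade.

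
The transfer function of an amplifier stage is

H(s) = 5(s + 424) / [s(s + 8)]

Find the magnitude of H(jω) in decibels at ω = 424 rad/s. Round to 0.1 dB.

At s = jω = j424:
zero (s+424): 424 + j424 → |·| = √(424²+424²) = √359552 ≈ 599.63, ∠ = arctan(424/424) ≈ 45.00°
pole (s+8): 8 + j424 → |·| = √(8²+424²) = √179840 ≈ 424.08, ∠ = arctan(424/8) ≈ 88.92°
pole at origin: |s| = 424, ∠ = 90.00° (in denominator)
|H| = 5 · 599.63 / 1.7981e+05 ≈ 0.016674
Gain = 20 log₁₀(0.016674) ≈ -35.56 dB

-35.6 dB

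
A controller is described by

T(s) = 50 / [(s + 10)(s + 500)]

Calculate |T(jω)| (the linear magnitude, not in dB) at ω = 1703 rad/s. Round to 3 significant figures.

1.65e-05

At s = jω = j1703:
pole (s+10): 10 + j1703 → |·| = √(10²+1703²) = √2900309 ≈ 1703, ∠ = arctan(1703/10) ≈ 89.66°
pole (s+500): 500 + j1703 → |·| = √(500²+1703²) = √3150209 ≈ 1774.9, ∠ = arctan(1703/500) ≈ 73.64°
|T| = 50 / 3.0227e+06 ≈ 1.6542e-05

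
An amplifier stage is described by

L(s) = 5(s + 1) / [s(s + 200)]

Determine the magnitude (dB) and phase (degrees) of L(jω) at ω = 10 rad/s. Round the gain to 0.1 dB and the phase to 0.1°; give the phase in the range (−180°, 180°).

-32.0 dB, -8.6°

At s = jω = j10:
zero (s+1): 1 + j10 → |·| = √(1²+10²) = √101 ≈ 10.05, ∠ = arctan(10/1) ≈ 84.29°
pole (s+200): 200 + j10 → |·| = √(200²+10²) = √40100 ≈ 200.25, ∠ = arctan(10/200) ≈ 2.86°
pole at origin: |s| = 10, ∠ = 90.00° (in denominator)
|L| = 5 · 10.05 / 2002.5 ≈ 0.025094
Gain = 20 log₁₀(0.025094) ≈ -32.01 dB
∠L = 84.29° − 92.86° = -8.57°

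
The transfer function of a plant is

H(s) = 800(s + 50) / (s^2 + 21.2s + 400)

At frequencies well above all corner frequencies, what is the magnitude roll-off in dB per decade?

-20 dB/decade

Each pole contributes −20 dB/decade at high frequency; each zero contributes +20 dB/decade.
Net: 1 zero(s) − 2 pole(s) → -20 dB/decade.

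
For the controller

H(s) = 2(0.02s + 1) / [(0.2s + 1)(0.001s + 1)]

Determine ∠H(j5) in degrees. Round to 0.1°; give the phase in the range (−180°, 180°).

-39.6°

At ω = 5 rad/s:
zero (1 + j5·0.02) = 1 + j0.1 → |·| ≈ 1.005, ∠ ≈ 5.71°
pole (1 + j5·0.2) = 1 + j1 → |·| ≈ 1.4142, ∠ ≈ 45.00°
pole (1 + j5·0.001) = 1 + j0.005 → |·| ≈ 1, ∠ ≈ 0.29°
∠H = (5.71°) − (45.00° + 0.29°) = -39.58°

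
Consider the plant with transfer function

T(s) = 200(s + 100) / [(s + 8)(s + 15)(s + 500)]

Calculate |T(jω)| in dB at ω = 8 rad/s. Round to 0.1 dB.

-13.6 dB

At s = jω = j8:
zero (s+100): 100 + j8 → |·| = √(100²+8²) = √10064 ≈ 100.32, ∠ = arctan(8/100) ≈ 4.57°
pole (s+8): 8 + j8 → |·| = √(8²+8²) = √128 ≈ 11.314, ∠ = arctan(8/8) ≈ 45.00°
pole (s+15): 15 + j8 → |·| = √(15²+8²) = √289 ≈ 17, ∠ = arctan(8/15) ≈ 28.07°
pole (s+500): 500 + j8 → |·| = √(500²+8²) = √250064 ≈ 500.06, ∠ = arctan(8/500) ≈ 0.92°
|T| = 200 · 100.32 / 96181 ≈ 0.20861
Gain = 20 log₁₀(0.20861) ≈ -13.61 dB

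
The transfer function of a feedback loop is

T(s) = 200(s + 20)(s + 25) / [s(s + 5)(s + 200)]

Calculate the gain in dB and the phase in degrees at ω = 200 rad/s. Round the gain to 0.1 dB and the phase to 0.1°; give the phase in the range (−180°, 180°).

At s = jω = j200:
zero (s+20): 20 + j200 → |·| = √(20²+200²) = √40400 ≈ 201, ∠ = arctan(200/20) ≈ 84.29°
zero (s+25): 25 + j200 → |·| = √(25²+200²) = √40625 ≈ 201.56, ∠ = arctan(200/25) ≈ 82.87°
pole (s+5): 5 + j200 → |·| = √(5²+200²) = √40025 ≈ 200.06, ∠ = arctan(200/5) ≈ 88.57°
pole (s+200): 200 + j200 → |·| = √(200²+200²) = √80000 ≈ 282.84, ∠ = arctan(200/200) ≈ 45.00°
pole at origin: |s| = 200, ∠ = 90.00° (in denominator)
|T| = 200 · 40514 / 1.1317e+07 ≈ 0.71598
Gain = 20 log₁₀(0.71598) ≈ -2.90 dB
∠T = 167.16° − 223.57° = -56.41°

-2.9 dB, -56.4°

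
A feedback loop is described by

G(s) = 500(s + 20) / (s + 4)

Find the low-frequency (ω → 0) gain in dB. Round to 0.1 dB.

68.0 dB

G(0) = 500·20 / (4) = 2500
20 log₁₀(2500) ≈ 67.96 dB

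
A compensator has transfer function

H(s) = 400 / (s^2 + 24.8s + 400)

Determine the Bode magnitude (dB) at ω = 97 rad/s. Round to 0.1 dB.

At s = jω = j97:
quadratic: (j97)² + 24.8·j97 + 400 = -9009 + j2405.6 → |·| ≈ 9324.6, ∠ ≈ 165.05°
|H| = 400 / 9324.6 ≈ 0.042897
Gain = 20 log₁₀(0.042897) ≈ -27.35 dB

-27.4 dB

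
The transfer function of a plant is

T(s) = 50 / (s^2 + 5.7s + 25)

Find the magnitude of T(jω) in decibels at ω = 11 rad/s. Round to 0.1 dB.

-7.2 dB

At s = jω = j11:
quadratic: (j11)² + 5.7·j11 + 25 = -96 + j62.7 → |·| ≈ 114.66, ∠ ≈ 146.85°
|T| = 50 / 114.66 ≈ 0.43607
Gain = 20 log₁₀(0.43607) ≈ -7.21 dB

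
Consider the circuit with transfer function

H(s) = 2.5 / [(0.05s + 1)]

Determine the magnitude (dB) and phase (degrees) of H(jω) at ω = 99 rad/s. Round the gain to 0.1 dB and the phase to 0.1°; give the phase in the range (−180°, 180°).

At ω = 99 rad/s:
pole (1 + j99·0.05) = 1 + j4.95 → |·| ≈ 5.05, ∠ ≈ 78.58°
|H| = 2.5 · 1 / (5.05) ≈ 0.49505
Gain = 20 log₁₀(0.49505) ≈ -6.11 dB
∠H = (0°) − (78.58°) = -78.58°

-6.1 dB, -78.6°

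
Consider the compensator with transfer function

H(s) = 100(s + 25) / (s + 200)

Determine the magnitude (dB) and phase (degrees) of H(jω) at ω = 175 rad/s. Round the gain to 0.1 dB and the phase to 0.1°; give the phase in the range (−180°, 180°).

At s = jω = j175:
zero (s+25): 25 + j175 → |·| = √(25²+175²) = √31250 ≈ 176.78, ∠ = arctan(175/25) ≈ 81.87°
pole (s+200): 200 + j175 → |·| = √(200²+175²) = √70625 ≈ 265.75, ∠ = arctan(175/200) ≈ 41.19°
|H| = 100 · 176.78 / 265.75 ≈ 66.521
Gain = 20 log₁₀(66.521) ≈ 36.46 dB
∠H = 81.87° − 41.19° = 40.68°

36.5 dB, 40.7°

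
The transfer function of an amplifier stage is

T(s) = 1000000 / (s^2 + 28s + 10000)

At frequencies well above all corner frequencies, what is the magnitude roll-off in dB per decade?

-40 dB/decade

Each pole contributes −20 dB/decade at high frequency; each zero contributes +20 dB/decade.
Net: 0 zero(s) − 2 pole(s) → -40 dB/decade.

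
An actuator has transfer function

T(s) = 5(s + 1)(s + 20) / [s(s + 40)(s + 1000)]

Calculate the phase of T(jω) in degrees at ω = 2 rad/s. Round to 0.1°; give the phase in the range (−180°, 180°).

At s = jω = j2:
zero (s+1): 1 + j2 → |·| = √(1²+2²) = √5 ≈ 2.2361, ∠ = arctan(2/1) ≈ 63.43°
zero (s+20): 20 + j2 → |·| = √(20²+2²) = √404 ≈ 20.1, ∠ = arctan(2/20) ≈ 5.71°
pole (s+40): 40 + j2 → |·| = √(40²+2²) = √1604 ≈ 40.05, ∠ = arctan(2/40) ≈ 2.86°
pole (s+1000): 1000 + j2 → |·| = √(1000²+2²) = √1000004 ≈ 1000, ∠ = arctan(2/1000) ≈ 0.11°
pole at origin: |s| = 2, ∠ = 90.00° (in denominator)
∠T = 69.14° − 92.97° = -23.83°

-23.8°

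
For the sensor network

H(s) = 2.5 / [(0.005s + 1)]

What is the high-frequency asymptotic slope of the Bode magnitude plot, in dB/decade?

Each pole contributes −20 dB/decade at high frequency; each zero contributes +20 dB/decade.
Net: 0 zero(s) − 1 pole(s) → -20 dB/decade.

-20 dB/decade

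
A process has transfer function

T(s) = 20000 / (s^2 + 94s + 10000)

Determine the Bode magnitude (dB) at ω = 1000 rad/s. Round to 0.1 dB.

-33.9 dB

At s = jω = j1000:
quadratic: (j1000)² + 94·j1000 + 10000 = -990000 + j94000 → |·| ≈ 9.9445e+05, ∠ ≈ 174.58°
|T| = 20000 / 9.9445e+05 ≈ 0.020112
Gain = 20 log₁₀(0.020112) ≈ -33.93 dB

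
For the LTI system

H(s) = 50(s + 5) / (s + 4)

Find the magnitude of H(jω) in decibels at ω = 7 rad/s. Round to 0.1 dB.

At s = jω = j7:
zero (s+5): 5 + j7 → |·| = √(5²+7²) = √74 ≈ 8.6023, ∠ = arctan(7/5) ≈ 54.46°
pole (s+4): 4 + j7 → |·| = √(4²+7²) = √65 ≈ 8.0623, ∠ = arctan(7/4) ≈ 60.26°
|H| = 50 · 8.6023 / 8.0623 ≈ 53.349
Gain = 20 log₁₀(53.349) ≈ 34.54 dB

34.5 dB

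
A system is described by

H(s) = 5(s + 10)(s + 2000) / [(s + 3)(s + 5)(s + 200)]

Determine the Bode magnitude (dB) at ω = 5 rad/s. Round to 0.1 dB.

At s = jω = j5:
zero (s+10): 10 + j5 → |·| = √(10²+5²) = √125 ≈ 11.18, ∠ = arctan(5/10) ≈ 26.57°
zero (s+2000): 2000 + j5 → |·| = √(2000²+5²) = √4000025 ≈ 2000, ∠ = arctan(5/2000) ≈ 0.14°
pole (s+3): 3 + j5 → |·| = √(3²+5²) = √34 ≈ 5.831, ∠ = arctan(5/3) ≈ 59.04°
pole (s+5): 5 + j5 → |·| = √(5²+5²) = √50 ≈ 7.0711, ∠ = arctan(5/5) ≈ 45.00°
pole (s+200): 200 + j5 → |·| = √(200²+5²) = √40025 ≈ 200.06, ∠ = arctan(5/200) ≈ 1.43°
|H| = 5 · 22360 / 8248.8 ≈ 13.553
Gain = 20 log₁₀(13.553) ≈ 22.64 dB

22.6 dB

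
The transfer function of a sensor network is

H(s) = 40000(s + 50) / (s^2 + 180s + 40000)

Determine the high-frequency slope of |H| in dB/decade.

Each pole contributes −20 dB/decade at high frequency; each zero contributes +20 dB/decade.
Net: 1 zero(s) − 2 pole(s) → -20 dB/decade.

-20 dB/decade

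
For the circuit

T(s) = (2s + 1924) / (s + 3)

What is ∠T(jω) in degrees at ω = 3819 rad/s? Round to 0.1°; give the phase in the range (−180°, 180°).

Substitute s = j3819:
Numerator: 2(j3819) + 1924 = 1924 + j7638
Denominator: (j3819) + 3 = 3 + j3819
|N| = √(1924² + 7638²) ≈ 7876.6, ∠N ≈ 75.86°
|D| = √(3² + 3819²) ≈ 3819, ∠D ≈ 89.95°
∠T = 75.86° − 89.95° = -14.09°

-14.1°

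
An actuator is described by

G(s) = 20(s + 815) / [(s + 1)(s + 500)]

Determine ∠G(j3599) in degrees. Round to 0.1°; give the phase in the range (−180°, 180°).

-94.8°

At s = jω = j3599:
zero (s+815): 815 + j3599 → |·| = √(815²+3599²) = √13617026 ≈ 3690.1, ∠ = arctan(3599/815) ≈ 77.24°
pole (s+1): 1 + j3599 → |·| = √(1²+3599²) = √12952802 ≈ 3599, ∠ = arctan(3599/1) ≈ 89.98°
pole (s+500): 500 + j3599 → |·| = √(500²+3599²) = √13202801 ≈ 3633.6, ∠ = arctan(3599/500) ≈ 82.09°
∠G = 77.24° − 172.07° = -94.83°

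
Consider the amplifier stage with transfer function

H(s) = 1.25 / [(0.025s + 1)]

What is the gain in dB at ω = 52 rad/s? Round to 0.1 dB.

-2.4 dB

At ω = 52 rad/s:
pole (1 + j52·0.025) = 1 + j1.3 → |·| ≈ 1.6401, ∠ ≈ 52.43°
|H| = 1.25 · 1 / (1.6401) ≈ 0.76215
Gain = 20 log₁₀(0.76215) ≈ -2.36 dB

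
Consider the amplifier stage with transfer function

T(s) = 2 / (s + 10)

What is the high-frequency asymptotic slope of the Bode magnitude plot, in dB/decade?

-20 dB/decade

Each pole contributes −20 dB/decade at high frequency; each zero contributes +20 dB/decade.
Net: 0 zero(s) − 1 pole(s) → -20 dB/decade.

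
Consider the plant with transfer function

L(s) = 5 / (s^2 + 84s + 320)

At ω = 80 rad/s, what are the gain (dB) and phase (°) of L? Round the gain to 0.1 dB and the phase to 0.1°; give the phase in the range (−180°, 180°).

-65.2 dB, -132.1°

Substitute s = j80:
Numerator: 5 = 5 + j0
Denominator: (j80)^2 + 84(j80) + 320 = -6080 + j6720
|N| = √(5² + 0²) ≈ 5, ∠N ≈ 0.00°
|D| = √(6080² + 6720²) ≈ 9062.3, ∠D ≈ 132.14°
|L| = 5 / 9062.3 ≈ 0.00055174
Gain = 20 log₁₀(0.00055174) ≈ -65.17 dB
∠L = 0.00° − 132.14° = -132.14°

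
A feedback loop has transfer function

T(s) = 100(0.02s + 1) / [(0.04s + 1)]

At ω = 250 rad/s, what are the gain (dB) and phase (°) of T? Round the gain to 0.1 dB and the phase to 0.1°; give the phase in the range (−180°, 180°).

At ω = 250 rad/s:
zero (1 + j250·0.02) = 1 + j5 → |·| ≈ 5.099, ∠ ≈ 78.69°
pole (1 + j250·0.04) = 1 + j10 → |·| ≈ 10.05, ∠ ≈ 84.29°
|T| = 100 · 5.099 / (10.05) ≈ 50.736
Gain = 20 log₁₀(50.736) ≈ 34.11 dB
∠T = (78.69°) − (84.29°) = -5.60°

34.1 dB, -5.6°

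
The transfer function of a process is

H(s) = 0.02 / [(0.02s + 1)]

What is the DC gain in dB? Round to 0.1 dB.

-34.0 dB

H(0) = 0.02 · 1 / 1 = 0.02
20 log₁₀(0.02) ≈ -33.98 dB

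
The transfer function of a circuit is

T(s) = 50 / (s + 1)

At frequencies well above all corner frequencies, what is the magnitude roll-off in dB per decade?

Each pole contributes −20 dB/decade at high frequency; each zero contributes +20 dB/decade.
Net: 0 zero(s) − 1 pole(s) → -20 dB/decade.

-20 dB/decade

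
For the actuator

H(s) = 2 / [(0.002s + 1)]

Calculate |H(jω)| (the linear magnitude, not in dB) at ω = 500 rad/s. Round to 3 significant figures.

1.41

At ω = 500 rad/s:
pole (1 + j500·0.002) = 1 + j1 → |·| ≈ 1.4142, ∠ ≈ 45.00°
|H| = 2 · 1 / (1.4142) ≈ 1.4142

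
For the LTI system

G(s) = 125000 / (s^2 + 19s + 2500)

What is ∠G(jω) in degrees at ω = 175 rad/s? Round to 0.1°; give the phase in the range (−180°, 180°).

At s = jω = j175:
quadratic: (j175)² + 19·j175 + 2500 = -28125 + j3325 → |·| ≈ 28321, ∠ ≈ 173.26°
∠G = 0.00° − 173.26° = -173.26°

-173.3°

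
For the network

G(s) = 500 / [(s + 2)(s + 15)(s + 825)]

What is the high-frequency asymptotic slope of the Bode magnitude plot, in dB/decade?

-60 dB/decade

Each pole contributes −20 dB/decade at high frequency; each zero contributes +20 dB/decade.
Net: 0 zero(s) − 3 pole(s) → -60 dB/decade.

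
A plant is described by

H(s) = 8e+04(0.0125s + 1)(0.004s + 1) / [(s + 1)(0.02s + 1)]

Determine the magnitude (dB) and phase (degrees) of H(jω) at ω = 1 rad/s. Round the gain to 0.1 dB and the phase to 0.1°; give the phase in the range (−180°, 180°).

95.1 dB, -45.2°

At ω = 1 rad/s:
zero (1 + j1·0.0125) = 1 + j0.0125 → |·| ≈ 1.0001, ∠ ≈ 0.72°
zero (1 + j1·0.004) = 1 + j0.004 → |·| ≈ 1, ∠ ≈ 0.23°
pole (1 + j1·1) = 1 + j1 → |·| ≈ 1.4142, ∠ ≈ 45.00°
pole (1 + j1·0.02) = 1 + j0.02 → |·| ≈ 1.0002, ∠ ≈ 1.15°
|H| = 8e+04 · 1.0001 · 1 / (1.4142 · 1.0002) ≈ 56563
Gain = 20 log₁₀(56563) ≈ 95.05 dB
∠H = (0.72° + 0.23°) − (45.00° + 1.15°) = -45.20°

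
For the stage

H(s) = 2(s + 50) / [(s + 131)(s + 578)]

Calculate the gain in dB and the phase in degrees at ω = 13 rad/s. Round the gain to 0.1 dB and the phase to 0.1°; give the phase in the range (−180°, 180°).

At s = jω = j13:
zero (s+50): 50 + j13 → |·| = √(50²+13²) = √2669 ≈ 51.662, ∠ = arctan(13/50) ≈ 14.57°
pole (s+131): 131 + j13 → |·| = √(131²+13²) = √17330 ≈ 131.64, ∠ = arctan(13/131) ≈ 5.67°
pole (s+578): 578 + j13 → |·| = √(578²+13²) = √334253 ≈ 578.15, ∠ = arctan(13/578) ≈ 1.29°
|H| = 2 · 51.662 / 76108 ≈ 0.0013576
Gain = 20 log₁₀(0.0013576) ≈ -57.34 dB
∠H = 14.57° − 6.96° = 7.61°

-57.3 dB, 7.6°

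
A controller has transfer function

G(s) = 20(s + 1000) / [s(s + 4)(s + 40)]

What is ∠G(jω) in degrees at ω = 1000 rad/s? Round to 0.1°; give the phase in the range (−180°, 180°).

At s = jω = j1000:
zero (s+1000): 1000 + j1000 → |·| = √(1000²+1000²) = √2000000 ≈ 1414.2, ∠ = arctan(1000/1000) ≈ 45.00°
pole (s+4): 4 + j1000 → |·| = √(4²+1000²) = √1000016 ≈ 1000, ∠ = arctan(1000/4) ≈ 89.77°
pole (s+40): 40 + j1000 → |·| = √(40²+1000²) = √1001600 ≈ 1000.8, ∠ = arctan(1000/40) ≈ 87.71°
pole at origin: |s| = 1000, ∠ = 90.00° (in denominator)
∠G = 45.00° − 267.48° = -222.48° ≡ 137.52° (principal value)

137.5°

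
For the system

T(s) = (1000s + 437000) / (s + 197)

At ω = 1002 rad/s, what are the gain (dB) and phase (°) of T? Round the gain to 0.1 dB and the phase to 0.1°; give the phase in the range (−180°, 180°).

60.6 dB, -12.4°

Substitute s = j1002:
Numerator: 1000(j1002) + 437000 = 437000 + j1002000
Denominator: (j1002) + 197 = 197 + j1002
|N| = √(437000² + 1002000²) ≈ 1.0931e+06, ∠N ≈ 66.44°
|D| = √(197² + 1002²) ≈ 1021.2, ∠D ≈ 78.88°
|T| = 1.0931e+06 / 1021.2 ≈ 1070.4
Gain = 20 log₁₀(1070.4) ≈ 60.59 dB
∠T = 66.44° − 78.88° = -12.44°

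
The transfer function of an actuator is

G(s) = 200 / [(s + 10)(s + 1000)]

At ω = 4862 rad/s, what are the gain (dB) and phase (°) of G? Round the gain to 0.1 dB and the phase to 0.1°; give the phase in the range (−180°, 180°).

At s = jω = j4862:
pole (s+10): 10 + j4862 → |·| = √(10²+4862²) = √23639144 ≈ 4862, ∠ = arctan(4862/10) ≈ 89.88°
pole (s+1000): 1000 + j4862 → |·| = √(1000²+4862²) = √24639044 ≈ 4963.8, ∠ = arctan(4862/1000) ≈ 78.38°
|G| = 200 / 2.4134e+07 ≈ 8.2871e-06
Gain = 20 log₁₀(8.2871e-06) ≈ -101.63 dB
∠G = 0.00° − 168.26° = -168.26°

-101.6 dB, -168.3°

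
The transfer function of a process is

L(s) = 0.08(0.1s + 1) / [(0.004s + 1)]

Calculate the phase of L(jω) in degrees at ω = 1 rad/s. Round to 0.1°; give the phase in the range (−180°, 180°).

At ω = 1 rad/s:
zero (1 + j1·0.1) = 1 + j0.1 → |·| ≈ 1.005, ∠ ≈ 5.71°
pole (1 + j1·0.004) = 1 + j0.004 → |·| ≈ 1, ∠ ≈ 0.23°
∠L = (5.71°) − (0.23°) = 5.48°

5.5°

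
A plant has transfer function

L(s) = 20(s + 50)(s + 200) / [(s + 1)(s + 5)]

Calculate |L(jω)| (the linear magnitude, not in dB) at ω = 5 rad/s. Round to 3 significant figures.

At s = jω = j5:
zero (s+50): 50 + j5 → |·| = √(50²+5²) = √2525 ≈ 50.249, ∠ = arctan(5/50) ≈ 5.71°
zero (s+200): 200 + j5 → |·| = √(200²+5²) = √40025 ≈ 200.06, ∠ = arctan(5/200) ≈ 1.43°
pole (s+1): 1 + j5 → |·| = √(1²+5²) = √26 ≈ 5.099, ∠ = arctan(5/1) ≈ 78.69°
pole (s+5): 5 + j5 → |·| = √(5²+5²) = √50 ≈ 7.0711, ∠ = arctan(5/5) ≈ 45.00°
|L| = 20 · 10053 / 36.056 ≈ 5576.3

5.58e+03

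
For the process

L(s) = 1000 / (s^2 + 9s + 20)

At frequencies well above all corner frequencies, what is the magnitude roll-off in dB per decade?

-40 dB/decade

Each pole contributes −20 dB/decade at high frequency; each zero contributes +20 dB/decade.
Net: 0 zero(s) − 2 pole(s) → -40 dB/decade.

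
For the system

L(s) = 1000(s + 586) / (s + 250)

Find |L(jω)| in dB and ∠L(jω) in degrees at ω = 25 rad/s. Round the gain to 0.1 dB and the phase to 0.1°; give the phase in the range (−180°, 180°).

67.4 dB, -3.3°

At s = jω = j25:
zero (s+586): 586 + j25 → |·| = √(586²+25²) = √344021 ≈ 586.53, ∠ = arctan(25/586) ≈ 2.44°
pole (s+250): 250 + j25 → |·| = √(250²+25²) = √63125 ≈ 251.25, ∠ = arctan(25/250) ≈ 5.71°
|L| = 1000 · 586.53 / 251.25 ≈ 2334.4
Gain = 20 log₁₀(2334.4) ≈ 67.36 dB
∠L = 2.44° − 5.71° = -3.27°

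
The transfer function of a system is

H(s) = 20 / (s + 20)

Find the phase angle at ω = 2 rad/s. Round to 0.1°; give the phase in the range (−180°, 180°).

Substitute s = j2:
Numerator: 20 = 20 + j0
Denominator: (j2) + 20 = 20 + j2
|N| = √(20² + 0²) ≈ 20, ∠N ≈ 0.00°
|D| = √(20² + 2²) ≈ 20.1, ∠D ≈ 5.71°
∠H = 0.00° − 5.71° = -5.71°

-5.7°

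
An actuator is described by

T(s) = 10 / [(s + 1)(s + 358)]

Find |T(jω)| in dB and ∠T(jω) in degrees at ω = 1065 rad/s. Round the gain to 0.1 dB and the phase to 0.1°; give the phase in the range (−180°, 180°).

At s = jω = j1065:
pole (s+1): 1 + j1065 → |·| = √(1²+1065²) = √1134226 ≈ 1065, ∠ = arctan(1065/1) ≈ 89.95°
pole (s+358): 358 + j1065 → |·| = √(358²+1065²) = √1262389 ≈ 1123.6, ∠ = arctan(1065/358) ≈ 71.42°
|T| = 10 / 1.1966e+06 ≈ 8.357e-06
Gain = 20 log₁₀(8.357e-06) ≈ -101.56 dB
∠T = 0.00° − 161.37° = -161.37°

-101.6 dB, -161.4°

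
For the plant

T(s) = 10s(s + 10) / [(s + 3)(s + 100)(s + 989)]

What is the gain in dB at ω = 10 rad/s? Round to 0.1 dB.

At s = jω = j10:
zero (s+10): 10 + j10 → |·| = √(10²+10²) = √200 ≈ 14.142, ∠ = arctan(10/10) ≈ 45.00°
zero at origin: s = j10 → |·| = 10, ∠ = 90.00°
pole (s+3): 3 + j10 → |·| = √(3²+10²) = √109 ≈ 10.44, ∠ = arctan(10/3) ≈ 73.30°
pole (s+100): 100 + j10 → |·| = √(100²+10²) = √10100 ≈ 100.5, ∠ = arctan(10/100) ≈ 5.71°
pole (s+989): 989 + j10 → |·| = √(989²+10²) = √978221 ≈ 989.05, ∠ = arctan(10/989) ≈ 0.58°
|T| = 10 · 141.42 / 1.0377e+06 ≈ 0.0013628
Gain = 20 log₁₀(0.0013628) ≈ -57.31 dB

-57.3 dB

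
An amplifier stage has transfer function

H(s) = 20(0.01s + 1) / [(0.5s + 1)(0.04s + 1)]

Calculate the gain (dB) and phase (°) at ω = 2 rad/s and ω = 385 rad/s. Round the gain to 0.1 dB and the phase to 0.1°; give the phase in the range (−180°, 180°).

ω = 2: 23.0 dB, -48.4°; ω = 385: -31.4 dB, -100.5°

At ω = 2 rad/s:
zero (1 + j2·0.01) = 1 + j0.02 → |·| ≈ 1.0002, ∠ ≈ 1.15°
pole (1 + j2·0.5) = 1 + j1 → |·| ≈ 1.4142, ∠ ≈ 45.00°
pole (1 + j2·0.04) = 1 + j0.08 → |·| ≈ 1.0032, ∠ ≈ 4.57°
|H| = 20 · 1.0002 / (1.4142 · 1.0032) ≈ 14.1
Gain = 20 log₁₀(14.1) ≈ 22.98 dB
∠H = (1.15°) − (45.00° + 4.57°) = -48.42°

At ω = 385 rad/s:
zero (1 + j385·0.01) = 1 + j3.85 → |·| ≈ 3.9778, ∠ ≈ 75.44°
pole (1 + j385·0.5) = 1 + j192.5 → |·| ≈ 192.5, ∠ ≈ 89.70°
pole (1 + j385·0.04) = 1 + j15.4 → |·| ≈ 15.432, ∠ ≈ 86.28°
|H| = 20 · 3.9778 / (192.5 · 15.432) ≈ 0.026781
Gain = 20 log₁₀(0.026781) ≈ -31.44 dB
∠H = (75.44°) − (89.70° + 86.28°) = -100.54°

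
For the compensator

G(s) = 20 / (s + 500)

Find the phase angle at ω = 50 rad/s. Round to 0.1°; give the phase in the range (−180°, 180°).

-5.7°

Substitute s = j50:
Numerator: 20 = 20 + j0
Denominator: (j50) + 500 = 500 + j50
|N| = √(20² + 0²) ≈ 20, ∠N ≈ 0.00°
|D| = √(500² + 50²) ≈ 502.49, ∠D ≈ 5.71°
∠G = 0.00° − 5.71° = -5.71°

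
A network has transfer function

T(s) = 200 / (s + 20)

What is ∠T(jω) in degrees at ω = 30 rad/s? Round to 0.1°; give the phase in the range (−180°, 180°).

-56.3°

Substitute s = j30:
Numerator: 200 = 200 + j0
Denominator: (j30) + 20 = 20 + j30
|N| = √(200² + 0²) ≈ 200, ∠N ≈ 0.00°
|D| = √(20² + 30²) ≈ 36.056, ∠D ≈ 56.31°
∠T = 0.00° − 56.31° = -56.31°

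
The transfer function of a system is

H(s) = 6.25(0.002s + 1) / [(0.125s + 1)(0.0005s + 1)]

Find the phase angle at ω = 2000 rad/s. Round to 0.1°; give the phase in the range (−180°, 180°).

-58.8°

At ω = 2000 rad/s:
zero (1 + j2000·0.002) = 1 + j4 → |·| ≈ 4.1231, ∠ ≈ 75.96°
pole (1 + j2000·0.125) = 1 + j250 → |·| ≈ 250, ∠ ≈ 89.77°
pole (1 + j2000·0.0005) = 1 + j1 → |·| ≈ 1.4142, ∠ ≈ 45.00°
∠H = (75.96°) − (89.77° + 45.00°) = -58.81°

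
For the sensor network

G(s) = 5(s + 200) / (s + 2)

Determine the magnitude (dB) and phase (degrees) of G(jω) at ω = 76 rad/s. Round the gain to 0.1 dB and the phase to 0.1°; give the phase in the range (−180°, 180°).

At s = jω = j76:
zero (s+200): 200 + j76 → |·| = √(200²+76²) = √45776 ≈ 213.95, ∠ = arctan(76/200) ≈ 20.81°
pole (s+2): 2 + j76 → |·| = √(2²+76²) = √5780 ≈ 76.026, ∠ = arctan(76/2) ≈ 88.49°
|G| = 5 · 213.95 / 76.026 ≈ 14.071
Gain = 20 log₁₀(14.071) ≈ 22.97 dB
∠G = 20.81° − 88.49° = -67.68°

23.0 dB, -67.7°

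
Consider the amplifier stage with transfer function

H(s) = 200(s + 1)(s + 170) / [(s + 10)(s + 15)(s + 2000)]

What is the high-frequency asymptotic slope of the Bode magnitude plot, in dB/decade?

Each pole contributes −20 dB/decade at high frequency; each zero contributes +20 dB/decade.
Net: 2 zero(s) − 3 pole(s) → -20 dB/decade.

-20 dB/decade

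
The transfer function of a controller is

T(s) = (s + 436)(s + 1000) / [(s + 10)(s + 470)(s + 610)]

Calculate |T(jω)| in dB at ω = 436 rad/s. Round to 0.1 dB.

-49.9 dB

At s = jω = j436:
zero (s+436): 436 + j436 → |·| = √(436²+436²) = √380192 ≈ 616.6, ∠ = arctan(436/436) ≈ 45.00°
zero (s+1000): 1000 + j436 → |·| = √(1000²+436²) = √1190096 ≈ 1090.9, ∠ = arctan(436/1000) ≈ 23.56°
pole (s+10): 10 + j436 → |·| = √(10²+436²) = √190196 ≈ 436.11, ∠ = arctan(436/10) ≈ 88.69°
pole (s+470): 470 + j436 → |·| = √(470²+436²) = √410996 ≈ 641.09, ∠ = arctan(436/470) ≈ 42.85°
pole (s+610): 610 + j436 → |·| = √(610²+436²) = √562196 ≈ 749.8, ∠ = arctan(436/610) ≈ 35.56°
|T| = 1 · 6.7265e+05 / 2.0963e+08 ≈ 0.0032087
Gain = 20 log₁₀(0.0032087) ≈ -49.87 dB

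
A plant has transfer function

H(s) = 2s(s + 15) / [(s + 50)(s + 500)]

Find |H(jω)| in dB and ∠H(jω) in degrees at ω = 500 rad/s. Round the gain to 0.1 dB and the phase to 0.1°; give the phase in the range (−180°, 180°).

3.0 dB, 49.0°

At s = jω = j500:
zero (s+15): 15 + j500 → |·| = √(15²+500²) = √250225 ≈ 500.22, ∠ = arctan(500/15) ≈ 88.28°
zero at origin: s = j500 → |·| = 500, ∠ = 90.00°
pole (s+50): 50 + j500 → |·| = √(50²+500²) = √252500 ≈ 502.49, ∠ = arctan(500/50) ≈ 84.29°
pole (s+500): 500 + j500 → |·| = √(500²+500²) = √500000 ≈ 707.11, ∠ = arctan(500/500) ≈ 45.00°
|H| = 2 · 2.5011e+05 / 3.5532e+05 ≈ 1.4078
Gain = 20 log₁₀(1.4078) ≈ 2.97 dB
∠H = 178.28° − 129.29° = 48.99°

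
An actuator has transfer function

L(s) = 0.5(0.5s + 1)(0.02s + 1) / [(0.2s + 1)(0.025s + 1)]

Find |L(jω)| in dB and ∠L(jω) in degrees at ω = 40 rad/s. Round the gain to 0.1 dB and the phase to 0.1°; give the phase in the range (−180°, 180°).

At ω = 40 rad/s:
zero (1 + j40·0.5) = 1 + j20 → |·| ≈ 20.025, ∠ ≈ 87.14°
zero (1 + j40·0.02) = 1 + j0.8 → |·| ≈ 1.2806, ∠ ≈ 38.66°
pole (1 + j40·0.2) = 1 + j8 → |·| ≈ 8.0623, ∠ ≈ 82.87°
pole (1 + j40·0.025) = 1 + j1 → |·| ≈ 1.4142, ∠ ≈ 45.00°
|L| = 0.5 · 20.025 · 1.2806 / (8.0623 · 1.4142) ≈ 1.1246
Gain = 20 log₁₀(1.1246) ≈ 1.02 dB
∠L = (87.14° + 38.66°) − (82.87° + 45.00°) = -2.07°

1.0 dB, -2.1°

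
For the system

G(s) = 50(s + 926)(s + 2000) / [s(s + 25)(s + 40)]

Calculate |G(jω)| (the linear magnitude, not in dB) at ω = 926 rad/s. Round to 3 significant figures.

At s = jω = j926:
zero (s+926): 926 + j926 → |·| = √(926²+926²) = √1714952 ≈ 1309.6, ∠ = arctan(926/926) ≈ 45.00°
zero (s+2000): 2000 + j926 → |·| = √(2000²+926²) = √4857476 ≈ 2204, ∠ = arctan(926/2000) ≈ 24.84°
pole (s+25): 25 + j926 → |·| = √(25²+926²) = √858101 ≈ 926.34, ∠ = arctan(926/25) ≈ 88.45°
pole (s+40): 40 + j926 → |·| = √(40²+926²) = √859076 ≈ 926.86, ∠ = arctan(926/40) ≈ 87.53°
pole at origin: |s| = 926, ∠ = 90.00° (in denominator)
|G| = 50 · 2.8864e+06 / 7.9505e+08 ≈ 0.18152

0.182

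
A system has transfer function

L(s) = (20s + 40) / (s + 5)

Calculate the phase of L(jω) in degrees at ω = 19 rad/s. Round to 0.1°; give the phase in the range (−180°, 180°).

Substitute s = j19:
Numerator: 20(j19) + 40 = 40 + j380
Denominator: (j19) + 5 = 5 + j19
|N| = √(40² + 380²) ≈ 382.1, ∠N ≈ 83.99°
|D| = √(5² + 19²) ≈ 19.647, ∠D ≈ 75.26°
∠L = 83.99° − 75.26° = 8.73°

8.7°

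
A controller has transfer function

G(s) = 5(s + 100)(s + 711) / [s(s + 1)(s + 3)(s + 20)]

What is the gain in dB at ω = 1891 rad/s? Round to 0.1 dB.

-116.5 dB

At s = jω = j1891:
zero (s+100): 100 + j1891 → |·| = √(100²+1891²) = √3585881 ≈ 1893.6, ∠ = arctan(1891/100) ≈ 86.97°
zero (s+711): 711 + j1891 → |·| = √(711²+1891²) = √4081402 ≈ 2020.2, ∠ = arctan(1891/711) ≈ 69.39°
pole (s+1): 1 + j1891 → |·| = √(1²+1891²) = √3575882 ≈ 1891, ∠ = arctan(1891/1) ≈ 89.97°
pole (s+3): 3 + j1891 → |·| = √(3²+1891²) = √3575890 ≈ 1891, ∠ = arctan(1891/3) ≈ 89.91°
pole (s+20): 20 + j1891 → |·| = √(20²+1891²) = √3576281 ≈ 1891.1, ∠ = arctan(1891/20) ≈ 89.39°
pole at origin: |s| = 1891, ∠ = 90.00° (in denominator)
|G| = 5 · 3.8255e+06 / 1.2788e+13 ≈ 1.4957e-06
Gain = 20 log₁₀(1.4957e-06) ≈ -116.50 dB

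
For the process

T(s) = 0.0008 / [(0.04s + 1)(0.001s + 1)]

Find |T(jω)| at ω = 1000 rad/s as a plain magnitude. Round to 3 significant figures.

1.41e-05

At ω = 1000 rad/s:
pole (1 + j1000·0.04) = 1 + j40 → |·| ≈ 40.012, ∠ ≈ 88.57°
pole (1 + j1000·0.001) = 1 + j1 → |·| ≈ 1.4142, ∠ ≈ 45.00°
|T| = 0.0008 · 1 / (40.012 · 1.4142) ≈ 1.4138e-05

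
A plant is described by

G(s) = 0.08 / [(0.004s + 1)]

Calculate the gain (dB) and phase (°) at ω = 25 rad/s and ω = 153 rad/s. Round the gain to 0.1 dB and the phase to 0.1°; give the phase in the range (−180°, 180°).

At ω = 25 rad/s:
pole (1 + j25·0.004) = 1 + j0.1 → |·| ≈ 1.005, ∠ ≈ 5.71°
|G| = 0.08 · 1 / (1.005) ≈ 0.079602
Gain = 20 log₁₀(0.079602) ≈ -21.98 dB
∠G = (0°) − (5.71°) = -5.71°

At ω = 153 rad/s:
pole (1 + j153·0.004) = 1 + j0.612 → |·| ≈ 1.1724, ∠ ≈ 31.47°
|G| = 0.08 · 1 / (1.1724) ≈ 0.068236
Gain = 20 log₁₀(0.068236) ≈ -23.32 dB
∠G = (0°) − (31.47°) = -31.47°

ω = 25: -22.0 dB, -5.7°; ω = 153: -23.3 dB, -31.5°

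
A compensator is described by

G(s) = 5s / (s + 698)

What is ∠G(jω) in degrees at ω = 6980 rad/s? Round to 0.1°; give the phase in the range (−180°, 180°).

5.7°

At s = jω = j6980:
zero at origin: s = j6980 → |·| = 6980, ∠ = 90.00°
pole (s+698): 698 + j6980 → |·| = √(698²+6980²) = √49207604 ≈ 7014.8, ∠ = arctan(6980/698) ≈ 84.29°
∠G = 90.00° − 84.29° = 5.71°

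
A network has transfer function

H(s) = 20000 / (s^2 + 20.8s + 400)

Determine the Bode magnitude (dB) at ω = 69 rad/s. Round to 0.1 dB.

12.8 dB

At s = jω = j69:
quadratic: (j69)² + 20.8·j69 + 400 = -4361 + j1435.2 → |·| ≈ 4591.1, ∠ ≈ 161.78°
|H| = 20000 / 4591.1 ≈ 4.3563
Gain = 20 log₁₀(4.3563) ≈ 12.78 dB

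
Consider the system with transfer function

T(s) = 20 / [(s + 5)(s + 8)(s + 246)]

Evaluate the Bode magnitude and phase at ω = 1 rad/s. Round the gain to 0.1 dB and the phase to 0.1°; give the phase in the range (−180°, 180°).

At s = jω = j1:
pole (s+5): 5 + j1 → |·| = √(5²+1²) = √26 ≈ 5.099, ∠ = arctan(1/5) ≈ 11.31°
pole (s+8): 8 + j1 → |·| = √(8²+1²) = √65 ≈ 8.0623, ∠ = arctan(1/8) ≈ 7.13°
pole (s+246): 246 + j1 → |·| = √(246²+1²) = √60517 ≈ 246, ∠ = arctan(1/246) ≈ 0.23°
|T| = 20 / 10113 ≈ 0.0019777
Gain = 20 log₁₀(0.0019777) ≈ -54.08 dB
∠T = 0.00° − 18.67° = -18.67°

-54.1 dB, -18.7°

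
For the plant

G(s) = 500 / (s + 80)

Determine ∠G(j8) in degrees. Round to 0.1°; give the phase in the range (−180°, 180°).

At s = jω = j8:
pole (s+80): 80 + j8 → |·| = √(80²+8²) = √6464 ≈ 80.399, ∠ = arctan(8/80) ≈ 5.71°
∠G = 0.00° − 5.71° = -5.71°

-5.7°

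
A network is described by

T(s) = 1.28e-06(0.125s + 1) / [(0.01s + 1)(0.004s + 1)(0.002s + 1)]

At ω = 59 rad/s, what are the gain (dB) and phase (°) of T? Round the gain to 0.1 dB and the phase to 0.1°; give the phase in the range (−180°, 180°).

At ω = 59 rad/s:
zero (1 + j59·0.125) = 1 + j7.375 → |·| ≈ 7.4425, ∠ ≈ 82.28°
pole (1 + j59·0.01) = 1 + j0.59 → |·| ≈ 1.1611, ∠ ≈ 30.54°
pole (1 + j59·0.004) = 1 + j0.236 → |·| ≈ 1.0275, ∠ ≈ 13.28°
pole (1 + j59·0.002) = 1 + j0.118 → |·| ≈ 1.0069, ∠ ≈ 6.73°
|T| = 1.28e-06 · 7.4425 / (1.1611 · 1.0275 · 1.0069) ≈ 7.9303e-06
Gain = 20 log₁₀(7.9303e-06) ≈ -102.01 dB
∠T = (82.28°) − (30.54° + 13.28° + 6.73°) = 31.73°

-102.0 dB, 31.7°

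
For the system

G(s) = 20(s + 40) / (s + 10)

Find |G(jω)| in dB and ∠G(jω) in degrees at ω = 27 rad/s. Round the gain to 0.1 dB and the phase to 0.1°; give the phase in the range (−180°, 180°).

30.5 dB, -35.7°

At s = jω = j27:
zero (s+40): 40 + j27 → |·| = √(40²+27²) = √2329 ≈ 48.26, ∠ = arctan(27/40) ≈ 34.02°
pole (s+10): 10 + j27 → |·| = √(10²+27²) = √829 ≈ 28.792, ∠ = arctan(27/10) ≈ 69.68°
|G| = 20 · 48.26 / 28.792 ≈ 33.523
Gain = 20 log₁₀(33.523) ≈ 30.51 dB
∠G = 34.02° − 69.68° = -35.66°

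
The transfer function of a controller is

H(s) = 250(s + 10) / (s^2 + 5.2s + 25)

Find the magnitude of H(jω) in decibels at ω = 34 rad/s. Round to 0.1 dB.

At s = jω = j34:
zero (s+10): 10 + j34 → |·| = √(10²+34²) = √1256 ≈ 35.44, ∠ = arctan(34/10) ≈ 73.61°
quadratic: (j34)² + 5.2·j34 + 25 = -1131 + j176.8 → |·| ≈ 1144.7, ∠ ≈ 171.12°
|H| = 250 · 35.44 / 1144.7 ≈ 7.74
Gain = 20 log₁₀(7.74) ≈ 17.77 dB

17.8 dB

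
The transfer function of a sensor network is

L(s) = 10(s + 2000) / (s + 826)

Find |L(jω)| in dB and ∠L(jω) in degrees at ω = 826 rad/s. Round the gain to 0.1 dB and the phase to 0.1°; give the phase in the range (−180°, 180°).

25.4 dB, -22.6°

At s = jω = j826:
zero (s+2000): 2000 + j826 → |·| = √(2000²+826²) = √4682276 ≈ 2163.9, ∠ = arctan(826/2000) ≈ 22.44°
pole (s+826): 826 + j826 → |·| = √(826²+826²) = √1364552 ≈ 1168.1, ∠ = arctan(826/826) ≈ 45.00°
|L| = 10 · 2163.9 / 1168.1 ≈ 18.525
Gain = 20 log₁₀(18.525) ≈ 25.36 dB
∠L = 22.44° − 45.00° = -22.56°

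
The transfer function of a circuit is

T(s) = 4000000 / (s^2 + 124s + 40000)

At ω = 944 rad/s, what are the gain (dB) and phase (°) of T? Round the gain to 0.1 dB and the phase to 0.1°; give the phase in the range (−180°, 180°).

13.4 dB, -172.2°

At s = jω = j944:
quadratic: (j944)² + 124·j944 + 40000 = -851136 + j117056 → |·| ≈ 8.5915e+05, ∠ ≈ 172.17°
|T| = 4000000 / 8.5915e+05 ≈ 4.6558
Gain = 20 log₁₀(4.6558) ≈ 13.36 dB
∠T = 0.00° − 172.17° = -172.17°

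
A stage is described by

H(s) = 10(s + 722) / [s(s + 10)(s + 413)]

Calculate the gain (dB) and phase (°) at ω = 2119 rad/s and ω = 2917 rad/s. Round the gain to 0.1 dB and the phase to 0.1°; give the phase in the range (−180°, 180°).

ω = 2119: -112.7 dB, 172.5°; ω = 2917: -118.4 dB, 174.4°

At s = jω = j2119:
zero (s+722): 722 + j2119 → |·| = √(722²+2119²) = √5011445 ≈ 2238.6, ∠ = arctan(2119/722) ≈ 71.18°
pole (s+10): 10 + j2119 → |·| = √(10²+2119²) = √4490261 ≈ 2119, ∠ = arctan(2119/10) ≈ 89.73°
pole (s+413): 413 + j2119 → |·| = √(413²+2119²) = √4660730 ≈ 2158.9, ∠ = arctan(2119/413) ≈ 78.97°
pole at origin: |s| = 2119, ∠ = 90.00° (in denominator)
|H| = 10 · 2238.6 / 9.6938e+09 ≈ 2.3093e-06
Gain = 20 log₁₀(2.3093e-06) ≈ -112.73 dB
∠H = 71.18° − 258.70° = -187.52° ≡ 172.48° (principal value)

At s = jω = j2917:
zero (s+722): 722 + j2917 → |·| = √(722²+2917²) = √9030173 ≈ 3005, ∠ = arctan(2917/722) ≈ 76.10°
pole (s+10): 10 + j2917 → |·| = √(10²+2917²) = √8508989 ≈ 2917, ∠ = arctan(2917/10) ≈ 89.80°
pole (s+413): 413 + j2917 → |·| = √(413²+2917²) = √8679458 ≈ 2946.1, ∠ = arctan(2917/413) ≈ 81.94°
pole at origin: |s| = 2917, ∠ = 90.00° (in denominator)
|H| = 10 · 3005 / 2.5068e+10 ≈ 1.1987e-06
Gain = 20 log₁₀(1.1987e-06) ≈ -118.43 dB
∠H = 76.10° − 261.74° = -185.64° ≡ 174.36° (principal value)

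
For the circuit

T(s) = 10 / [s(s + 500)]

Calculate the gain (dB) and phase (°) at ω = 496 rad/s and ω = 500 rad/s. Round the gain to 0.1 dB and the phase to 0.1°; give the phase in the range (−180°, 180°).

ω = 496: -90.9 dB, -134.8°; ω = 500: -91.0 dB, -135.0°

At s = jω = j496:
pole (s+500): 500 + j496 → |·| = √(500²+496²) = √496016 ≈ 704.28, ∠ = arctan(496/500) ≈ 44.77°
pole at origin: |s| = 496, ∠ = 90.00° (in denominator)
|T| = 10 / 3.4932e+05 ≈ 2.8627e-05
Gain = 20 log₁₀(2.8627e-05) ≈ -90.86 dB
∠T = 0.00° − 134.77° = -134.77°

At s = jω = j500:
pole (s+500): 500 + j500 → |·| = √(500²+500²) = √500000 ≈ 707.11, ∠ = arctan(500/500) ≈ 45.00°
pole at origin: |s| = 500, ∠ = 90.00° (in denominator)
|T| = 10 / 3.5356e+05 ≈ 2.8284e-05
Gain = 20 log₁₀(2.8284e-05) ≈ -90.97 dB
∠T = 0.00° − 135.00° = -135.00°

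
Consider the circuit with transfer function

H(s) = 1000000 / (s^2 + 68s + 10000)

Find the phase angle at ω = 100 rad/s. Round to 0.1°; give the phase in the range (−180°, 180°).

-90.0°

At s = jω = j100:
quadratic: (j100)² + 68·j100 + 10000 = 0 + j6800 → |·| ≈ 6800, ∠ ≈ 90.00°
∠H = 0.00° − 90.00° = -90.00°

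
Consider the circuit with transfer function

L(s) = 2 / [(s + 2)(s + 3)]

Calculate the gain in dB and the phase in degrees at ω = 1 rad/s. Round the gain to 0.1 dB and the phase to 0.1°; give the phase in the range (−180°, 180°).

At s = jω = j1:
pole (s+2): 2 + j1 → |·| = √(2²+1²) = √5 ≈ 2.2361, ∠ = arctan(1/2) ≈ 26.57°
pole (s+3): 3 + j1 → |·| = √(3²+1²) = √10 ≈ 3.1623, ∠ = arctan(1/3) ≈ 18.43°
|L| = 2 / 7.0712 ≈ 0.28284
Gain = 20 log₁₀(0.28284) ≈ -10.97 dB
∠L = 0.00° − 45.00° = -45.00°

-11.0 dB, -45.0°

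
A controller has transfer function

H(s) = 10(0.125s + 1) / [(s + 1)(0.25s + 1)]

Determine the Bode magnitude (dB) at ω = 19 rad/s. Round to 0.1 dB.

-11.1 dB

At ω = 19 rad/s:
zero (1 + j19·0.125) = 1 + j2.375 → |·| ≈ 2.5769, ∠ ≈ 67.17°
pole (1 + j19·1) = 1 + j19 → |·| ≈ 19.026, ∠ ≈ 86.99°
pole (1 + j19·0.25) = 1 + j4.75 → |·| ≈ 4.8541, ∠ ≈ 78.11°
|H| = 10 · 2.5769 / (19.026 · 4.8541) ≈ 0.27902
Gain = 20 log₁₀(0.27902) ≈ -11.09 dB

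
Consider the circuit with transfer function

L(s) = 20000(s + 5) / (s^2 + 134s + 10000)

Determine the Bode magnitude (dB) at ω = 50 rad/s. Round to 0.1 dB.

40.0 dB

At s = jω = j50:
zero (s+5): 5 + j50 → |·| = √(5²+50²) = √2525 ≈ 50.249, ∠ = arctan(50/5) ≈ 84.29°
quadratic: (j50)² + 134·j50 + 10000 = 7500 + j6700 → |·| ≈ 10057, ∠ ≈ 41.78°
|L| = 20000 · 50.249 / 10057 ≈ 99.928
Gain = 20 log₁₀(99.928) ≈ 39.99 dB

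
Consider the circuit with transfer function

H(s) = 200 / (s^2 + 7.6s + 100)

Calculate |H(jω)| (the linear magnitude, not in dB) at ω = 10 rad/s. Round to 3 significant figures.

At s = jω = j10:
quadratic: (j10)² + 7.6·j10 + 100 = 0 + j76 → |·| ≈ 76, ∠ ≈ 90.00°
|H| = 200 / 76 ≈ 2.6316

2.63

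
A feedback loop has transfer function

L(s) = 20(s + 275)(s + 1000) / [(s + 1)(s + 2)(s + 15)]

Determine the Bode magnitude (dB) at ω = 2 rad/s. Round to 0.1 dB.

95.2 dB

At s = jω = j2:
zero (s+275): 275 + j2 → |·| = √(275²+2²) = √75629 ≈ 275.01, ∠ = arctan(2/275) ≈ 0.42°
zero (s+1000): 1000 + j2 → |·| = √(1000²+2²) = √1000004 ≈ 1000, ∠ = arctan(2/1000) ≈ 0.11°
pole (s+1): 1 + j2 → |·| = √(1²+2²) = √5 ≈ 2.2361, ∠ = arctan(2/1) ≈ 63.43°
pole (s+2): 2 + j2 → |·| = √(2²+2²) = √8 ≈ 2.8284, ∠ = arctan(2/2) ≈ 45.00°
pole (s+15): 15 + j2 → |·| = √(15²+2²) = √229 ≈ 15.133, ∠ = arctan(2/15) ≈ 7.59°
|L| = 20 · 2.7501e+05 / 95.71 ≈ 57467
Gain = 20 log₁₀(57467) ≈ 95.19 dB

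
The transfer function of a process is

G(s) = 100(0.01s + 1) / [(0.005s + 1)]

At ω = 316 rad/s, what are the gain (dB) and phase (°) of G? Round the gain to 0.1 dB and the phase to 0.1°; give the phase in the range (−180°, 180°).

At ω = 316 rad/s:
zero (1 + j316·0.01) = 1 + j3.16 → |·| ≈ 3.3145, ∠ ≈ 72.44°
pole (1 + j316·0.005) = 1 + j1.58 → |·| ≈ 1.8699, ∠ ≈ 57.67°
|G| = 100 · 3.3145 / (1.8699) ≈ 177.26
Gain = 20 log₁₀(177.26) ≈ 44.97 dB
∠G = (72.44°) − (57.67°) = 14.77°

45.0 dB, 14.8°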